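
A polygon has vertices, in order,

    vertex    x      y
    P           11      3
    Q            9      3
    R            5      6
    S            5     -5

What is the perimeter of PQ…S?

|PQ| = √((-2)² + (0)²) = √4 = 2
|QR| = √((-4)² + (3)²) = √25 = 5
|RS| = √((0)² + (-11)²) = √121 = 11
|SP| = √((6)² + (8)²) = √100 = 10
Perimeter = 2 + 5 + 11 + 10 = 28.

28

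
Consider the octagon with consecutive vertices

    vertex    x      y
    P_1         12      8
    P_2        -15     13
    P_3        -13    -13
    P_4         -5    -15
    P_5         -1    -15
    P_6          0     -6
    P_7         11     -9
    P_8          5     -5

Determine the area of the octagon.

496

Apply the shoelace formula: 2A = Σ (x_i·y_{i+1} − x_{i+1}·y_i), indices taken mod 8.
Σ = (276) + (364) + (130) + (60) + (6) + (66) + (-10) + (100) = 992
Area = |Σ|/2 = 496.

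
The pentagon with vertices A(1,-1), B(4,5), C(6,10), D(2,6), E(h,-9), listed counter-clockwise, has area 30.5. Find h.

-5

Write out the shoelace sum; only the two edges meeting at E involve h:
2·Area = [(2·(-9) − h·6) + (h·(-1) − 1·(-9))] + 35
       = -7·h + 26 = 61
⇒ h = -5.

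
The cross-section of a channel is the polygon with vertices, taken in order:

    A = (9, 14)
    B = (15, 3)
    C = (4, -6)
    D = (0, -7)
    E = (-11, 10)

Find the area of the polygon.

Cross-terms: -183, -102, -28, -77, -244  ⇒  Σ = -634
Area = |Σ|/2 = 317.

317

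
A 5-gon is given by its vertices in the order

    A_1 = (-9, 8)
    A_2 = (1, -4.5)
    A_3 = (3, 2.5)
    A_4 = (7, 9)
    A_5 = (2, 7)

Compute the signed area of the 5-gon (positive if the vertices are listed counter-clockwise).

84

Apply the shoelace (surveyor's) formula: 2A = Σ (x_i·y_{i+1} − x_{i+1}·y_i), indices taken mod 5.
Σ = (32.5) + (16) + (9.5) + (31) + (79) = 168
Signed area = Σ/2 = 84 (positive ⇒ counter-clockwise traversal).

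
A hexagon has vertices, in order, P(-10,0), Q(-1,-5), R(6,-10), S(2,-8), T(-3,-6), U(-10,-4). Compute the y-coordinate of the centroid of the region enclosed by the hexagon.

-133/31

Apply the shoelace (surveyor's) formula. First the cross-terms c_i = x_i·y_{i+1} − x_{i+1}·y_i:
  50, 40, -28, -36, -48, -40  ⇒  2A = -62, A = -31.
Then Σ (y_i + y_{i+1})·c_i = 798, so ȳ = 798 / (6·(-31)) = -133/31.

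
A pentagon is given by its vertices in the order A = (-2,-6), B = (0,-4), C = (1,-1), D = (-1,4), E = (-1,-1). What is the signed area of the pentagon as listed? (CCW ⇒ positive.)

12

Apply the shoelace (surveyor's) formula: 2A = Σ (x_i·y_{i+1} − x_{i+1}·y_i), indices taken mod 5.
Σ = (8) + (4) + (3) + (5) + (4) = 24
Signed area = Σ/2 = 12 (positive ⇒ counter-clockwise traversal).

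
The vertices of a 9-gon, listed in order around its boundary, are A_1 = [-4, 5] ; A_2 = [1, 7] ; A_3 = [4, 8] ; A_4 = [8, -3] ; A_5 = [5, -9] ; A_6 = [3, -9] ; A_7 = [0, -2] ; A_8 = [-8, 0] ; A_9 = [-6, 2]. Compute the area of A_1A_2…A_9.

Apply Gauss's area formula: 2A = Σ (x_i·y_{i+1} − x_{i+1}·y_i), indices taken mod 9.
Σ = (-33) + (-20) + (-76) + (-57) + (-18) + (-6) + (-16) + (-16) + (-22) = -264
Area = |Σ|/2 = 132.

132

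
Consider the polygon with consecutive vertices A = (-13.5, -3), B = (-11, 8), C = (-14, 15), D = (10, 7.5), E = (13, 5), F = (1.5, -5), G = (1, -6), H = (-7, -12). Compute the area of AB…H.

Cross-terms: -141, -53, -255, -47.5, -72.5, -4, -54, -141  ⇒  Σ = -768
Area = |Σ|/2 = 384.

384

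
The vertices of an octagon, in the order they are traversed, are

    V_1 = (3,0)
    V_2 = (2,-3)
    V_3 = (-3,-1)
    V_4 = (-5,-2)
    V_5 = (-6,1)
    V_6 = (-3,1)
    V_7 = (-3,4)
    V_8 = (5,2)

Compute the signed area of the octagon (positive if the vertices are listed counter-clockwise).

Apply the surveyor's formula: 2A = Σ (x_i·y_{i+1} − x_{i+1}·y_i), indices taken mod 8.
Cross-terms: -9, -11, 1, -17, -3, -9, -26, -6  ⇒  Σ = -80
Signed area = Σ/2 = -40 (negative ⇒ clockwise traversal).

-40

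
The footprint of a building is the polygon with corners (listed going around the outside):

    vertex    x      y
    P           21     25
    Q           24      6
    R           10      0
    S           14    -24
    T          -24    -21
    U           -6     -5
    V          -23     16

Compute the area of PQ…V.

1386

Cross-terms: -474, -60, -240, -870, -6, -211, -911  ⇒  Σ = -2772
Area = |Σ|/2 = 1386.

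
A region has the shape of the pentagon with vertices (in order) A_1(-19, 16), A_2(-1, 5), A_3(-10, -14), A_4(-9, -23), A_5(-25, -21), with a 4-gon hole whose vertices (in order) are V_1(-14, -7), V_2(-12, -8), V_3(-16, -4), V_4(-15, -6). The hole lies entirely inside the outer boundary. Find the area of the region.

545.5

Outer boundary:
Apply the shoelace (surveyor's) formula: 2A = Σ (x_i·y_{i+1} − x_{i+1}·y_i), indices taken mod 5.
Σ = (-79) + (64) + (104) + (-386) + (-799) = -1096
Area = |Σ|/2 = 548.
Hole:
Apply Gauss's area formula: 2A = Σ (x_i·y_{i+1} − x_{i+1}·y_i), indices taken mod 4.
V_1→V_2: (-14)(-8) − (-12)(-7) = 28
V_2→V_3: (-12)(-4) − (-16)(-8) = -80
V_3→V_4: (-16)(-6) − (-15)(-4) = 36
V_4→V_1: (-15)(-7) − (-14)(-6) = 21
Σ = 5
Area = |Σ|/2 = 2.5.
Net area = 548 − 2.5 = 545.5.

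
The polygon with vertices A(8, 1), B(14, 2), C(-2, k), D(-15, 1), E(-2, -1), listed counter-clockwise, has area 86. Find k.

The doubled signed area Σ (x_i y_{i+1} − x_{i+1} y_i) is linear in k.
With k=0 it equals 27; the coefficient of k is 29 (from the two edges through C).
So 29·k + 27 = 2·86 = 172 ⇒ k = 5.

5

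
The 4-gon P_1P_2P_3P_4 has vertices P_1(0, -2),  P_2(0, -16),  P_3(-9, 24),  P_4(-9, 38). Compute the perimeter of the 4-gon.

110

|P_1P_2| = √((0)² + (-14)²) = √196 = 14
|P_2P_3| = √((-9)² + (40)²) = √1681 = 41
|P_3P_4| = √((0)² + (14)²) = √196 = 14
|P_4P_1| = √((9)² + (-40)²) = √1681 = 41
Perimeter = 14 + 41 + 14 + 41 = 110.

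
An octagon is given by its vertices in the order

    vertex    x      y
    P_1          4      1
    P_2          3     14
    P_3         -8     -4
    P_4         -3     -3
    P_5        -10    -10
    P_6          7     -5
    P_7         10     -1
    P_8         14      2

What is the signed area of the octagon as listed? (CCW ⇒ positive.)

Apply the shoelace (surveyor's) formula: 2A = Σ (x_i·y_{i+1} − x_{i+1}·y_i), indices taken mod 8.
P_1→P_2: (4)(14) − (3)(1) = 53
P_2→P_3: (3)(-4) − (-8)(14) = 100
P_3→P_4: (-8)(-3) − (-3)(-4) = 12
P_4→P_5: (-3)(-10) − (-10)(-3) = 0
P_5→P_6: (-10)(-5) − (7)(-10) = 120
P_6→P_7: (7)(-1) − (10)(-5) = 43
P_7→P_8: (10)(2) − (14)(-1) = 34
P_8→P_1: (14)(1) − (4)(2) = 6
Σ = 368
Signed area = Σ/2 = 184 (positive ⇒ counter-clockwise traversal).

184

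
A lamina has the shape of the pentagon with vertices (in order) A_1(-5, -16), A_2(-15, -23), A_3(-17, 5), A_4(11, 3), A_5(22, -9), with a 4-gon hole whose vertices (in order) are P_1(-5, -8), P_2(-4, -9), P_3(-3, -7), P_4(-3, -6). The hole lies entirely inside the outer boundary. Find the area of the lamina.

Outer boundary:
Σ = (-125) + (-466) + (-106) + (-165) + (-397) = -1259
Area = |Σ|/2 = 629.5.
Hole:
Apply Gauss's area formula: 2A = Σ (x_i·y_{i+1} − x_{i+1}·y_i), indices taken mod 4.
Σ = (13) + (1) + (-3) + (-6) = 5
Area = |Σ|/2 = 2.5.
Net area = 629.5 − 2.5 = 627.

627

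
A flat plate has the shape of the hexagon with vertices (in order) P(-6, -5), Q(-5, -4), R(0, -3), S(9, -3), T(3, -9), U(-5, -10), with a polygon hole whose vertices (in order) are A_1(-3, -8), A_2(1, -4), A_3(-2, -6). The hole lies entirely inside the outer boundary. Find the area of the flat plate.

Outer boundary:
Apply Gauss's area formula: 2A = Σ (x_i·y_{i+1} − x_{i+1}·y_i), indices taken mod 6.
Σ = (-1) + (15) + (27) + (-72) + (-75) + (-35) = -141
Area = |Σ|/2 = 70.5.
Hole:
Apply the shoelace (surveyor's) formula: 2A = Σ (x_i·y_{i+1} − x_{i+1}·y_i), indices taken mod 3.
Cross-terms: 20, -14, -2  ⇒  Σ = 4
Area = |Σ|/2 = 2.
Net area = 70.5 − 2 = 68.5.

68.5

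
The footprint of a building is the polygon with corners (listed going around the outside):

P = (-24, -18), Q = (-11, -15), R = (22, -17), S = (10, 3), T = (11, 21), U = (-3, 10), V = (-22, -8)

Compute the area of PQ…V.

Apply the surveyor's formula: 2A = Σ (x_i·y_{i+1} − x_{i+1}·y_i), indices taken mod 7.
Σ = (162) + (517) + (236) + (177) + (173) + (244) + (204) = 1713
Area = |Σ|/2 = 856.5.

856.5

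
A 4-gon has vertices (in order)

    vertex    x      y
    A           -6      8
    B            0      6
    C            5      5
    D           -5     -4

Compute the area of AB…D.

62.5

Σ = (-36) + (-30) + (5) + (-64) = -125
Area = |Σ|/2 = 62.5.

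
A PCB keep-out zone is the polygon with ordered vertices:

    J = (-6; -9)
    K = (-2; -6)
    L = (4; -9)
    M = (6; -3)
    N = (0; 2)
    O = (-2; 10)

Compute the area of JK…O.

98

Apply the shoelace (surveyor's) formula: 2A = Σ (x_i·y_{i+1} − x_{i+1}·y_i), indices taken mod 6.
J→K: (-6)(-6) − (-2)(-9) = 18
K→L: (-2)(-9) − (4)(-6) = 42
L→M: (4)(-3) − (6)(-9) = 42
M→N: (6)(2) − (0)(-3) = 12
N→O: (0)(10) − (-2)(2) = 4
O→J: (-2)(-9) − (-6)(10) = 78
Σ = 196
Area = |Σ|/2 = 98.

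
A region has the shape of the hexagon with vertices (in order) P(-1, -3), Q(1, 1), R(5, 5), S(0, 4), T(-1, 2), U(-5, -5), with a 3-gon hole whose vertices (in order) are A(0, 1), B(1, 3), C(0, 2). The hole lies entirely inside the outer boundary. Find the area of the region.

25

Outer boundary:
Σ = (2) + (0) + (20) + (4) + (15) + (10) = 51
Area = |Σ|/2 = 25.5.
Hole:
Apply Gauss's area formula: 2A = Σ (x_i·y_{i+1} − x_{i+1}·y_i), indices taken mod 3.
Σ = (-1) + (2) + (0) = 1
Area = |Σ|/2 = 0.5.
Net area = 25.5 − 0.5 = 25.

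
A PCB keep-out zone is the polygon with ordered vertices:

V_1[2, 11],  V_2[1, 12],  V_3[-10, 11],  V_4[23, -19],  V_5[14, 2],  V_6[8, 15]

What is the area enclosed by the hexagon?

322.5

Σ = (13) + (131) + (-63) + (312) + (194) + (58) = 645
Area = |Σ|/2 = 322.5.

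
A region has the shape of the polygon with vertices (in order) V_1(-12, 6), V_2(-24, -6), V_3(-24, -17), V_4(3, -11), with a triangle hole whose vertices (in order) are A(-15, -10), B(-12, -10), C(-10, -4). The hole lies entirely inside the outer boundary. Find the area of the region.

Outer boundary:
Apply the shoelace formula: 2A = Σ (x_i·y_{i+1} − x_{i+1}·y_i), indices taken mod 4.
Σ = (216) + (264) + (315) + (-114) = 681
Area = |Σ|/2 = 340.5.
Hole:
A→B: (-15)(-10) − (-12)(-10) = 30
B→C: (-12)(-4) − (-10)(-10) = -52
C→A: (-10)(-10) − (-15)(-4) = 40
Σ = 18
Area = |Σ|/2 = 9.
Net area = 340.5 − 9 = 331.5.

331.5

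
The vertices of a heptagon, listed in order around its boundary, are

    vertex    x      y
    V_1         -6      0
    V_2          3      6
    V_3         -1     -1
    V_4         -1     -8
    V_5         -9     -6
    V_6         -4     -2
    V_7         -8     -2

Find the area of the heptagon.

Apply the shoelace (surveyor's) formula: 2A = Σ (x_i·y_{i+1} − x_{i+1}·y_i), indices taken mod 7.
Σ = (-36) + (3) + (7) + (-66) + (-6) + (-8) + (-12) = -118
Area = |Σ|/2 = 59.

59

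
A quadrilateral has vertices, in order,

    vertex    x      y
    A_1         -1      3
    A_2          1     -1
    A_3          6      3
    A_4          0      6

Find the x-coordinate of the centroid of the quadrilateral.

Apply Gauss's area formula. First the cross-terms c_i = x_i·y_{i+1} − x_{i+1}·y_i:
  -2, 9, 36, 6  ⇒  2A = 49, A = 24.5.
Then Σ (x_i + x_{i+1})·c_i = 273, so x̄ = 273 / (6·24.5) = 13/7.

13/7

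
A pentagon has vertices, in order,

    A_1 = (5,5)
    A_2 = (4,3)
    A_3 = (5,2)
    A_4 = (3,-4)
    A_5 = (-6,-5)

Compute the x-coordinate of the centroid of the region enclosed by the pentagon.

97/123

Apply the shoelace (surveyor's) formula. First the cross-terms c_i = x_i·y_{i+1} − x_{i+1}·y_i:
  -5, -7, -26, -39, -5  ⇒  2A = -82, A = -41.
Then Σ (x_i + x_{i+1})·c_i = -194, so x̄ = -194 / (6·(-41)) = 97/123.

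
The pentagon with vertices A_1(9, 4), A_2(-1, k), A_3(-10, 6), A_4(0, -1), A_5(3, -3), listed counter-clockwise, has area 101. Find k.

8

Write out the shoelace sum; only the two edges meeting at A_2 involve k:
2·Area = [(9·k − (-1)·4) + ((-1)·6 − (-10)·k)] + 52
       = 19·k + 50 = 202
⇒ k = 8.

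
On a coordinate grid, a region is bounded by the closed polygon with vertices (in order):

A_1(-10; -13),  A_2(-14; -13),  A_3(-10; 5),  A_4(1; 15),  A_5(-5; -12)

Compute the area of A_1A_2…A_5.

199.5

Apply the surveyor's formula: 2A = Σ (x_i·y_{i+1} − x_{i+1}·y_i), indices taken mod 5.
Cross-terms: -52, -200, -155, 63, -55  ⇒  Σ = -399
Area = |Σ|/2 = 199.5.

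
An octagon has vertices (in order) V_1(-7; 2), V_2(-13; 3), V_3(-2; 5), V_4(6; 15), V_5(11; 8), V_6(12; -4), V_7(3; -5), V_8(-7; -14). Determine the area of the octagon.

304

Apply the surveyor's formula: 2A = Σ (x_i·y_{i+1} − x_{i+1}·y_i), indices taken mod 8.
Σ = (5) + (-59) + (-60) + (-117) + (-140) + (-48) + (-77) + (-112) = -608
Area = |Σ|/2 = 304.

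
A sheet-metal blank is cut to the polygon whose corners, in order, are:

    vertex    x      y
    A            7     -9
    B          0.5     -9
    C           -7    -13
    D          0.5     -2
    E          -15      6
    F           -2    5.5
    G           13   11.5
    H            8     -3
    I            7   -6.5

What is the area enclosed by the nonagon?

239.5

Apply Gauss's area formula: 2A = Σ (x_i·y_{i+1} − x_{i+1}·y_i), indices taken mod 9.
A→B: (7)(-9) − (0.5)(-9) = -58.5
B→C: (0.5)(-13) − (-7)(-9) = -69.5
C→D: (-7)(-2) − (0.5)(-13) = 20.5
D→E: (0.5)(6) − (-15)(-2) = -27
E→F: (-15)(5.5) − (-2)(6) = -70.5
F→G: (-2)(11.5) − (13)(5.5) = -94.5
G→H: (13)(-3) − (8)(11.5) = -131
H→I: (8)(-6.5) − (7)(-3) = -31
I→A: (7)(-9) − (7)(-6.5) = -17.5
Σ = -479
Area = |Σ|/2 = 239.5.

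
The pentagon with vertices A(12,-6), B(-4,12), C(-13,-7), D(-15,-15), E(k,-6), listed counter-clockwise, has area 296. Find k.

4

Write out the shoelace sum; only the two edges meeting at E involve k:
2·Area = [((-15)·(-6) − k·(-15)) + (k·(-6) − 12·(-6))] + 394
       = 9·k + 556 = 592
⇒ k = 4.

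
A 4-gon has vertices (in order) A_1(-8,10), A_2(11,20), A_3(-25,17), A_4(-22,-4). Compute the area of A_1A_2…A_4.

319.5

Σ = (-270) + (687) + (474) + (-252) = 639
Area = |Σ|/2 = 319.5.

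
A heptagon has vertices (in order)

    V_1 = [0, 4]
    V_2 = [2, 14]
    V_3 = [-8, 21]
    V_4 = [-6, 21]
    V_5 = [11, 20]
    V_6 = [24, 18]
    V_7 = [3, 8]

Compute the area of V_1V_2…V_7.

Σ = (-8) + (154) + (-42) + (-351) + (-282) + (138) + (12) = -379
Area = |Σ|/2 = 189.5.

189.5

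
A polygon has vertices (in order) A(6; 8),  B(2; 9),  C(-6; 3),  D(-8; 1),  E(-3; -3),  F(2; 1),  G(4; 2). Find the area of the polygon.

83

Σ = (38) + (60) + (18) + (27) + (3) + (0) + (20) = 166
Area = |Σ|/2 = 83.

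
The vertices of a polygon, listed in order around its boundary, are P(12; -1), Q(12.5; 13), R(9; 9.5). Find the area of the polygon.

23.625

Apply Gauss's area formula: 2A = Σ (x_i·y_{i+1} − x_{i+1}·y_i), indices taken mod 3.
Cross-terms: 168.5, 1.75, -123  ⇒  Σ = 47.25
Area = |Σ|/2 = 23.625.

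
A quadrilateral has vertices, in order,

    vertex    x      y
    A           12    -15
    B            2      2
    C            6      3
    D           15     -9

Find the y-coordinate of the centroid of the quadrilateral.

Apply the surveyor's formula. First the cross-terms c_i = x_i·y_{i+1} − x_{i+1}·y_i:
  54, -6, -99, -117  ⇒  2A = -168, A = -84.
Then Σ (y_i + y_{i+1})·c_i = 2670, so ȳ = 2670 / (6·(-84)) = -445/84.

-445/84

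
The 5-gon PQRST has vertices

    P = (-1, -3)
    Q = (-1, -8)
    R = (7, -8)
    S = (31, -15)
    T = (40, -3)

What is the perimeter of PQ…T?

|PQ| = √((0)² + (-5)²) = √25 = 5
|QR| = √((8)² + (0)²) = √64 = 8
|RS| = √((24)² + (-7)²) = √625 = 25
|ST| = √((9)² + (12)²) = √225 = 15
|TP| = √((-41)² + (0)²) = √1681 = 41
Perimeter = 5 + 8 + 25 + 15 + 41 = 94.

94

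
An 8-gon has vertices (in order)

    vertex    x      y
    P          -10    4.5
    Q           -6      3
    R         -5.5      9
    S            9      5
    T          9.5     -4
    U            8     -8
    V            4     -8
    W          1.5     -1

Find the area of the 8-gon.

151.875

Cross-terms: -3, -37.5, -108.5, -83.5, -44, -32, 8, -3.25  ⇒  Σ = -303.75
Area = |Σ|/2 = 151.875.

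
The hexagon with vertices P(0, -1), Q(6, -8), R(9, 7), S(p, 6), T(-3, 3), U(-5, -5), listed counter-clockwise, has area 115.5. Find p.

-1

The doubled signed area Σ (x_i y_{i+1} − x_{i+1} y_i) is linear in p.
With p=0 it equals 227; the coefficient of p is -4 (from the two edges through S).
So -4·p + 227 = 2·115.5 = 231 ⇒ p = -1.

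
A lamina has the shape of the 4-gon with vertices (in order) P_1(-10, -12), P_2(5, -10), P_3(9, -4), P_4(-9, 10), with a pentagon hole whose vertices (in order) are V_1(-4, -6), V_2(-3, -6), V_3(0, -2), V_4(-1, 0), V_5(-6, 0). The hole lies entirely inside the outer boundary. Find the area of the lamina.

223

Outer boundary:
Apply the shoelace formula: 2A = Σ (x_i·y_{i+1} − x_{i+1}·y_i), indices taken mod 4.
Σ = (160) + (70) + (54) + (208) = 492
Area = |Σ|/2 = 246.
Hole:
Apply the surveyor's formula: 2A = Σ (x_i·y_{i+1} − x_{i+1}·y_i), indices taken mod 5.
V_1→V_2: (-4)(-6) − (-3)(-6) = 6
V_2→V_3: (-3)(-2) − (0)(-6) = 6
V_3→V_4: (0)(0) − (-1)(-2) = -2
V_4→V_5: (-1)(0) − (-6)(0) = 0
V_5→V_1: (-6)(-6) − (-4)(0) = 36
Σ = 46
Area = |Σ|/2 = 23.
Net area = 246 − 23 = 223.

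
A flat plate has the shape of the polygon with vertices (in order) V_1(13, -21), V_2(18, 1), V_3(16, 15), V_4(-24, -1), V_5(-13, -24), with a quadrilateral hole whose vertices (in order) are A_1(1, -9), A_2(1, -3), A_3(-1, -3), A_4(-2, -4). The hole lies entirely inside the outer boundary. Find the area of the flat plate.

1058.5

Outer boundary:
Apply the shoelace (surveyor's) formula: 2A = Σ (x_i·y_{i+1} − x_{i+1}·y_i), indices taken mod 5.
Σ = (391) + (254) + (344) + (563) + (585) = 2137
Area = |Σ|/2 = 1068.5.
Hole:
Σ = (6) + (-6) + (-2) + (22) = 20
Area = |Σ|/2 = 10.
Net area = 1068.5 − 10 = 1058.5.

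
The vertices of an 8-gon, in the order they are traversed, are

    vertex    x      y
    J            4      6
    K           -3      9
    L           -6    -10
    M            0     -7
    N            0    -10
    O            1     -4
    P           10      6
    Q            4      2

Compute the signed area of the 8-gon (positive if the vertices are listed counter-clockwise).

Apply the shoelace (surveyor's) formula: 2A = Σ (x_i·y_{i+1} − x_{i+1}·y_i), indices taken mod 8.
Σ = (54) + (84) + (42) + (0) + (10) + (46) + (-4) + (16) = 248
Signed area = Σ/2 = 124 (positive ⇒ counter-clockwise traversal).

124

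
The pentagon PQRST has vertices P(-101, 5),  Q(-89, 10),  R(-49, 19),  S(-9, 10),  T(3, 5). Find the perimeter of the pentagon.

212

|PQ| = √((12)² + (5)²) = √169 = 13
|QR| = √((40)² + (9)²) = √1681 = 41
|RS| = √((40)² + (-9)²) = √1681 = 41
|ST| = √((12)² + (-5)²) = √169 = 13
|TP| = √((-104)² + (0)²) = √10816 = 104
Perimeter = 13 + 41 + 41 + 13 + 104 = 212.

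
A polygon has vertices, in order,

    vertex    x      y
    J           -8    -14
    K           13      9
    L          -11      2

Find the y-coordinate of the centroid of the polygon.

Apply Gauss's area formula. First the cross-terms c_i = x_i·y_{i+1} − x_{i+1}·y_i:
  110, 125, 170  ⇒  2A = 405, A = 202.5.
Then Σ (y_i + y_{i+1})·c_i = -1215, so ȳ = -1215 / (6·202.5) = -1.

-1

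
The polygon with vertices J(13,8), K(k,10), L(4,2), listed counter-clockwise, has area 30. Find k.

Write out the shoelace sum; only the two edges meeting at K involve k:
2·Area = [(13·10 − k·8) + (k·2 − 4·10)] + 6
       = -6·k + 96 = 60
⇒ k = 6.

6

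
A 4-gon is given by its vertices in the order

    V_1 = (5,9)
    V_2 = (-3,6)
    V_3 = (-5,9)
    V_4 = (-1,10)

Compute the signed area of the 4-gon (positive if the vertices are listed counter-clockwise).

Σ = (57) + (3) + (-41) + (-59) = -40
Signed area = Σ/2 = -20 (negative ⇒ clockwise traversal).

-20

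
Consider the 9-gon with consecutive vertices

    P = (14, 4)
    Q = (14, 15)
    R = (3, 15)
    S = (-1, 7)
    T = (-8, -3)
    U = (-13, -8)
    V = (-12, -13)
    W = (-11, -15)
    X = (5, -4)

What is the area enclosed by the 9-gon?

372

Apply the surveyor's formula: 2A = Σ (x_i·y_{i+1} − x_{i+1}·y_i), indices taken mod 9.
Σ = (154) + (165) + (36) + (59) + (25) + (73) + (37) + (119) + (76) = 744
Area = |Σ|/2 = 372.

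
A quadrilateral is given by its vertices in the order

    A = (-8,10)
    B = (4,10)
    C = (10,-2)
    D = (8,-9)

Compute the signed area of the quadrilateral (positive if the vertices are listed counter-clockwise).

-147

Cross-terms: -120, -108, -74, 8  ⇒  Σ = -294
Signed area = Σ/2 = -147 (negative ⇒ clockwise traversal).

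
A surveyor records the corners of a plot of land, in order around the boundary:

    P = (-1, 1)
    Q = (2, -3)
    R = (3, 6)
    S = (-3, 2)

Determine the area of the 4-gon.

Apply the shoelace formula: 2A = Σ (x_i·y_{i+1} − x_{i+1}·y_i), indices taken mod 4.
P→Q: (-1)(-3) − (2)(1) = 1
Q→R: (2)(6) − (3)(-3) = 21
R→S: (3)(2) − (-3)(6) = 24
S→P: (-3)(1) − (-1)(2) = -1
Σ = 45
Area = |Σ|/2 = 22.5.

22.5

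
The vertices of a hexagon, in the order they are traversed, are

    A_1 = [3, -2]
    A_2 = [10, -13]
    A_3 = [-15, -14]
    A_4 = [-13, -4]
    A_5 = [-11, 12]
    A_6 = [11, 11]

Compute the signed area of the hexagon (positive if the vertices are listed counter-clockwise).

-492

Apply the shoelace (surveyor's) formula: 2A = Σ (x_i·y_{i+1} − x_{i+1}·y_i), indices taken mod 6.
Σ = (-19) + (-335) + (-122) + (-200) + (-253) + (-55) = -984
Signed area = Σ/2 = -492 (negative ⇒ clockwise traversal).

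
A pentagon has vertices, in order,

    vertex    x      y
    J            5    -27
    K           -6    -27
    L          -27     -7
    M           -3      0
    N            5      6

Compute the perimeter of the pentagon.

|JK| = √((-11)² + (0)²) = √121 = 11
|KL| = √((-21)² + (20)²) = √841 = 29
|LM| = √((24)² + (7)²) = √625 = 25
|MN| = √((8)² + (6)²) = √100 = 10
|NJ| = √((0)² + (-33)²) = √1089 = 33
Perimeter = 11 + 29 + 25 + 10 + 33 = 108.

108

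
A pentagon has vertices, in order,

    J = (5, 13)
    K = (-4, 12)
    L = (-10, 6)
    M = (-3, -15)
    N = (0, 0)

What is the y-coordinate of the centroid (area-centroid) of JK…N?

377/141

Apply the surveyor's formula. First the cross-terms c_i = x_i·y_{i+1} − x_{i+1}·y_i:
  112, 96, 168, 0, 0  ⇒  2A = 376, A = 188.
Then Σ (y_i + y_{i+1})·c_i = 3016, so ȳ = 3016 / (6·188) = 377/141.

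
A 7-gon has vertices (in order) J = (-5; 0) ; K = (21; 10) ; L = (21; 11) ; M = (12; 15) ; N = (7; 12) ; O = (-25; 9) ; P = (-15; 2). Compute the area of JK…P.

325.5

J→K: (-5)(10) − (21)(0) = -50
K→L: (21)(11) − (21)(10) = 21
L→M: (21)(15) − (12)(11) = 183
M→N: (12)(12) − (7)(15) = 39
N→O: (7)(9) − (-25)(12) = 363
O→P: (-25)(2) − (-15)(9) = 85
P→J: (-15)(0) − (-5)(2) = 10
Σ = 651
Area = |Σ|/2 = 325.5.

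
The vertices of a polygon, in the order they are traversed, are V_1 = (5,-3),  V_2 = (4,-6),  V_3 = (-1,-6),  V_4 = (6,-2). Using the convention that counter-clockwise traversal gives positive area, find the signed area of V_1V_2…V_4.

-9

Apply Gauss's area formula: 2A = Σ (x_i·y_{i+1} − x_{i+1}·y_i), indices taken mod 4.
Cross-terms: -18, -30, 38, -8  ⇒  Σ = -18
Signed area = Σ/2 = -9 (negative ⇒ clockwise traversal).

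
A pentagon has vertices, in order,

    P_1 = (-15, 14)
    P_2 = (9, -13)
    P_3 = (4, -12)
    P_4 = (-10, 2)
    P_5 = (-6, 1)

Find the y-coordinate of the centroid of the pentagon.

-260/83

Apply Gauss's area formula. First the cross-terms c_i = x_i·y_{i+1} − x_{i+1}·y_i:
  69, -56, -112, 2, -69  ⇒  2A = -166, A = -83.
Then Σ (y_i + y_{i+1})·c_i = 1560, so ȳ = 1560 / (6·(-83)) = -260/83.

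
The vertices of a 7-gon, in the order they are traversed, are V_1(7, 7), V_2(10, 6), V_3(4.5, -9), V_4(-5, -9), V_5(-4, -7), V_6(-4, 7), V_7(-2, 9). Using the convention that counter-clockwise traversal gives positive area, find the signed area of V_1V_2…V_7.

Apply the shoelace (surveyor's) formula: 2A = Σ (x_i·y_{i+1} − x_{i+1}·y_i), indices taken mod 7.
Cross-terms: -28, -117, -85.5, -1, -56, -22, -77  ⇒  Σ = -386.5
Signed area = Σ/2 = -193.25 (negative ⇒ clockwise traversal).

-193.25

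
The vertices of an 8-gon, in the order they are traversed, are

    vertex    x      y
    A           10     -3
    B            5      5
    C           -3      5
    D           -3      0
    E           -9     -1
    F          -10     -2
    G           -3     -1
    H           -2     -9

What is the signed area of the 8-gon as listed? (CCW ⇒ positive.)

128

Σ = (65) + (40) + (15) + (3) + (8) + (4) + (25) + (96) = 256
Signed area = Σ/2 = 128 (positive ⇒ counter-clockwise traversal).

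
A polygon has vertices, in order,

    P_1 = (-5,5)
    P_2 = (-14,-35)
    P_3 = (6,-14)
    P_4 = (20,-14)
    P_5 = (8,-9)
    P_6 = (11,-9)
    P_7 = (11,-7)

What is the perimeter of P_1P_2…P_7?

122

|P_1P_2| = √((-9)² + (-40)²) = √1681 = 41
|P_2P_3| = √((20)² + (21)²) = √841 = 29
|P_3P_4| = √((14)² + (0)²) = √196 = 14
|P_4P_5| = √((-12)² + (5)²) = √169 = 13
|P_5P_6| = √((3)² + (0)²) = √9 = 3
|P_6P_7| = √((0)² + (2)²) = √4 = 2
|P_7P_1| = √((-16)² + (12)²) = √400 = 20
Perimeter = 41 + 29 + 14 + 13 + 3 + 2 + 20 = 122.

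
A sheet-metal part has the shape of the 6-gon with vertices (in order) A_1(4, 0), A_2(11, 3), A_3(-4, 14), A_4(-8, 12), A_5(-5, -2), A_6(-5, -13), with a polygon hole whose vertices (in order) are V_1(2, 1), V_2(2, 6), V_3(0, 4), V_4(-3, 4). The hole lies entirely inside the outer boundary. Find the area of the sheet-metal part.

203

Outer boundary:
Cross-terms: 12, 166, 64, 76, 55, 52  ⇒  Σ = 425
Area = |Σ|/2 = 212.5.
Hole:
Σ = (10) + (8) + (12) + (-11) = 19
Area = |Σ|/2 = 9.5.
Net area = 212.5 − 9.5 = 203.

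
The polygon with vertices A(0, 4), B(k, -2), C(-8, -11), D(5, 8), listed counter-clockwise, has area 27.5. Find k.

-4

The doubled signed area Σ (x_i y_{i+1} − x_{i+1} y_i) is linear in k.
With k=0 it equals -5; the coefficient of k is -15 (from the two edges through B).
So -15·k + -5 = 2·27.5 = 55 ⇒ k = -4.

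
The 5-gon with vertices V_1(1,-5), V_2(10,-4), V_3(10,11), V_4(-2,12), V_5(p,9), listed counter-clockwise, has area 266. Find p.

Write out the shoelace sum; only the two edges meeting at V_5 involve p:
2·Area = [((-2)·9 − p·12) + (p·(-5) − 1·9)] + 338
       = -17·p + 311 = 532
⇒ p = -13.

-13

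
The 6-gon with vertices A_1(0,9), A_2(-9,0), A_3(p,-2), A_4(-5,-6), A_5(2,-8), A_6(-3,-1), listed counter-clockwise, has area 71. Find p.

-9

The doubled signed area Σ (x_i y_{i+1} − x_{i+1} y_i) is linear in p.
With p=0 it equals 88; the coefficient of p is -6 (from the two edges through A_3).
So -6·p + 88 = 2·71 = 142 ⇒ p = -9.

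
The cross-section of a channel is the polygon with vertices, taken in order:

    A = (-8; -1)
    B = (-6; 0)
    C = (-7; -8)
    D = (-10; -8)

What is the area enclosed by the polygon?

Apply the shoelace (surveyor's) formula: 2A = Σ (x_i·y_{i+1} − x_{i+1}·y_i), indices taken mod 4.
A→B: (-8)(0) − (-6)(-1) = -6
B→C: (-6)(-8) − (-7)(0) = 48
C→D: (-7)(-8) − (-10)(-8) = -24
D→A: (-10)(-1) − (-8)(-8) = -54
Σ = -36
Area = |Σ|/2 = 18.

18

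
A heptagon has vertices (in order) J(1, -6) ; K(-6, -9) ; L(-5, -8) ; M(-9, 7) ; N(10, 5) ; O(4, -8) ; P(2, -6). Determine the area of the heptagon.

Apply Gauss's area formula: 2A = Σ (x_i·y_{i+1} − x_{i+1}·y_i), indices taken mod 7.
Σ = (-45) + (3) + (-107) + (-115) + (-100) + (-8) + (-6) = -378
Area = |Σ|/2 = 189.

189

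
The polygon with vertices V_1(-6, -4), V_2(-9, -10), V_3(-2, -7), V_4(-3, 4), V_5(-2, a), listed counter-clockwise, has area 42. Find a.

Write out the shoelace sum; only the two edges meeting at V_5 involve a:
2·Area = [((-3)·a − (-2)·4) + ((-2)·(-4) − (-6)·a)] + 38
       = 3·a + 54 = 84
⇒ a = 10.

10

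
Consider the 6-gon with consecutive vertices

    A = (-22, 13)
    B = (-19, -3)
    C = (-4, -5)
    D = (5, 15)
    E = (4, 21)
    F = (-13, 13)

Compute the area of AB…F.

Cross-terms: 313, 83, -35, 45, 325, 117  ⇒  Σ = 848
Area = |Σ|/2 = 424.

424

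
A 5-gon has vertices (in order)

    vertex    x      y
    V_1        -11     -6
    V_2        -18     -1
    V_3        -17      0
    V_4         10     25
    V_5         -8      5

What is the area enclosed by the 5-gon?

93

Apply Gauss's area formula: 2A = Σ (x_i·y_{i+1} − x_{i+1}·y_i), indices taken mod 5.
V_1→V_2: (-11)(-1) − (-18)(-6) = -97
V_2→V_3: (-18)(0) − (-17)(-1) = -17
V_3→V_4: (-17)(25) − (10)(0) = -425
V_4→V_5: (10)(5) − (-8)(25) = 250
V_5→V_1: (-8)(-6) − (-11)(5) = 103
Σ = -186
Area = |Σ|/2 = 93.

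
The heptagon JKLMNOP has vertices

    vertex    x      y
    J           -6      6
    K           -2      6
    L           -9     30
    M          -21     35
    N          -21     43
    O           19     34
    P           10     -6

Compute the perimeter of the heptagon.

152

|JK| = √((4)² + (0)²) = √16 = 4
|KL| = √((-7)² + (24)²) = √625 = 25
|LM| = √((-12)² + (5)²) = √169 = 13
|MN| = √((0)² + (8)²) = √64 = 8
|NO| = √((40)² + (-9)²) = √1681 = 41
|OP| = √((-9)² + (-40)²) = √1681 = 41
|PJ| = √((-16)² + (12)²) = √400 = 20
Perimeter = 4 + 25 + 13 + 8 + 41 + 41 + 20 = 152.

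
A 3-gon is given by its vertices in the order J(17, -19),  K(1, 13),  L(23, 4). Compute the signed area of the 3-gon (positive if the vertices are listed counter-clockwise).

Apply the surveyor's formula: 2A = Σ (x_i·y_{i+1} − x_{i+1}·y_i), indices taken mod 3.
Σ = (240) + (-295) + (-505) = -560
Signed area = Σ/2 = -280 (negative ⇒ clockwise traversal).

-280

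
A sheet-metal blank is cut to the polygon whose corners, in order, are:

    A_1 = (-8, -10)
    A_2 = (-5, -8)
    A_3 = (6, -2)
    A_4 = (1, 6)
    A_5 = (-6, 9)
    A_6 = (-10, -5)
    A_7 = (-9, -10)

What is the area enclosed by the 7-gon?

170

Apply Gauss's area formula: 2A = Σ (x_i·y_{i+1} − x_{i+1}·y_i), indices taken mod 7.
Cross-terms: 14, 58, 38, 45, 120, 55, 10  ⇒  Σ = 340
Area = |Σ|/2 = 170.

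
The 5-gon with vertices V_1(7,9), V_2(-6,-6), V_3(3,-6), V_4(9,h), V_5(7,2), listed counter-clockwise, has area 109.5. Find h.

-8

The doubled signed area Σ (x_i y_{i+1} − x_{i+1} y_i) is linear in h.
With h=0 it equals 187; the coefficient of h is -4 (from the two edges through V_4).
So -4·h + 187 = 2·109.5 = 219 ⇒ h = -8.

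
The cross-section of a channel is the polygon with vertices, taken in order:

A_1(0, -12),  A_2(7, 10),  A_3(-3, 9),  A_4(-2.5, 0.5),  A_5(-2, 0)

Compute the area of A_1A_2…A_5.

Apply Gauss's area formula: 2A = Σ (x_i·y_{i+1} − x_{i+1}·y_i), indices taken mod 5.
Cross-terms: 84, 93, 21, 1, 24  ⇒  Σ = 223
Area = |Σ|/2 = 111.5.

111.5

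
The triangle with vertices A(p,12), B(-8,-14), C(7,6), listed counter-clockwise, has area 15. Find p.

Write out the shoelace sum; only the two edges meeting at A involve p:
2·Area = [(7·12 − p·6) + (p·(-14) − (-8)·12)] + 50
       = -20·p + 230 = 30
⇒ p = 10.

10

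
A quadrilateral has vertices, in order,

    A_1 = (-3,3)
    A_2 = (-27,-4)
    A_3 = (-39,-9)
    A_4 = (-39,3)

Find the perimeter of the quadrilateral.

86

|A_1A_2| = √((-24)² + (-7)²) = √625 = 25
|A_2A_3| = √((-12)² + (-5)²) = √169 = 13
|A_3A_4| = √((0)² + (12)²) = √144 = 12
|A_4A_1| = √((36)² + (0)²) = √1296 = 36
Perimeter = 25 + 13 + 12 + 36 = 86.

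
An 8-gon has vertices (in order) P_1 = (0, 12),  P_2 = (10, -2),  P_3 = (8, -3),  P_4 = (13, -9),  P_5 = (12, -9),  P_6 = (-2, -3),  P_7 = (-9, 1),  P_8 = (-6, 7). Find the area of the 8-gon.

Σ = (-120) + (-14) + (-33) + (-9) + (-54) + (-29) + (-57) + (-72) = -388
Area = |Σ|/2 = 194.

194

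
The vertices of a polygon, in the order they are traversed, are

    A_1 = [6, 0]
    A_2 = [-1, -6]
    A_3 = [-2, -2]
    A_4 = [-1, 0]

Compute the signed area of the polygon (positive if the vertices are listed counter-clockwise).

-24

Apply the surveyor's formula: 2A = Σ (x_i·y_{i+1} − x_{i+1}·y_i), indices taken mod 4.
Σ = (-36) + (-10) + (-2) + (0) = -48
Signed area = Σ/2 = -24 (negative ⇒ clockwise traversal).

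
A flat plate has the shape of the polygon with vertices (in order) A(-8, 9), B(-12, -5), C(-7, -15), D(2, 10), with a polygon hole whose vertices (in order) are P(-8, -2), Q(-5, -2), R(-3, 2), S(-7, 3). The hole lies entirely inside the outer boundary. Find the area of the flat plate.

159

Outer boundary:
Apply the shoelace (surveyor's) formula: 2A = Σ (x_i·y_{i+1} − x_{i+1}·y_i), indices taken mod 4.
Σ = (148) + (145) + (-40) + (98) = 351
Area = |Σ|/2 = 175.5.
Hole:
Σ = (6) + (-16) + (5) + (38) = 33
Area = |Σ|/2 = 16.5.
Net area = 175.5 − 16.5 = 159.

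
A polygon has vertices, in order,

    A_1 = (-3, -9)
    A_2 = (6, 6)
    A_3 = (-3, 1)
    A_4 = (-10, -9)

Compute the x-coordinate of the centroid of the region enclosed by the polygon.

Apply the shoelace (surveyor's) formula. First the cross-terms c_i = x_i·y_{i+1} − x_{i+1}·y_i:
  36, 24, 37, 63  ⇒  2A = 160, A = 80.
Then Σ (x_i + x_{i+1})·c_i = -1120, so x̄ = -1120 / (6·80) = -7/3.

-7/3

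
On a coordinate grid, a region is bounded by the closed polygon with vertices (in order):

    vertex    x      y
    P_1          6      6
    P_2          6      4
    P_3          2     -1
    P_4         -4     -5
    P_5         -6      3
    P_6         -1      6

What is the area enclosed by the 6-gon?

78.5

Σ = (-12) + (-14) + (-14) + (-42) + (-33) + (-42) = -157
Area = |Σ|/2 = 78.5.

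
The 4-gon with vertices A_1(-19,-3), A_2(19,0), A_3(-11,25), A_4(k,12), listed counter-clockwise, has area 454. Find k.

Write out the shoelace sum; only the two edges meeting at A_4 involve k:
2·Area = [((-11)·12 − k·25) + (k·(-3) − (-19)·12)] + 532
       = -28·k + 628 = 908
⇒ k = -10.

-10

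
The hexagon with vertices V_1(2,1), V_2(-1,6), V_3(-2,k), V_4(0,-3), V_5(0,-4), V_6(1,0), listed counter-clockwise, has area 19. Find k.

-2

Write out the shoelace sum; only the two edges meeting at V_3 involve k:
2·Area = [((-1)·k − (-2)·6) + ((-2)·(-3) − 0·k)] + 18
       = -1·k + 36 = 38
⇒ k = -2.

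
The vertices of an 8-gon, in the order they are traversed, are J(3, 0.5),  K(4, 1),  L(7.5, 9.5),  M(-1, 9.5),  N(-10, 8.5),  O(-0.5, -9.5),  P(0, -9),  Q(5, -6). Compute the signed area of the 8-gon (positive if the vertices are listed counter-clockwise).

Cross-terms: 1, 30.5, 80.75, 86.5, 99.25, 4.5, 45, 20.5  ⇒  Σ = 368
Signed area = Σ/2 = 184 (positive ⇒ counter-clockwise traversal).

184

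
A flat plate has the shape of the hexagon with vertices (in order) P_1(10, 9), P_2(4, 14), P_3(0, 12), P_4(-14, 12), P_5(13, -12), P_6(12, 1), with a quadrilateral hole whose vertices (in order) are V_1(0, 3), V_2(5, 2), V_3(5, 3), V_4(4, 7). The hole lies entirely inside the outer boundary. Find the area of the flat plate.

Outer boundary:
Apply the surveyor's formula: 2A = Σ (x_i·y_{i+1} − x_{i+1}·y_i), indices taken mod 6.
P_1→P_2: (10)(14) − (4)(9) = 104
P_2→P_3: (4)(12) − (0)(14) = 48
P_3→P_4: (0)(12) − (-14)(12) = 168
P_4→P_5: (-14)(-12) − (13)(12) = 12
P_5→P_6: (13)(1) − (12)(-12) = 157
P_6→P_1: (12)(9) − (10)(1) = 98
Σ = 587
Area = |Σ|/2 = 293.5.
Hole:
V_1→V_2: (0)(2) − (5)(3) = -15
V_2→V_3: (5)(3) − (5)(2) = 5
V_3→V_4: (5)(7) − (4)(3) = 23
V_4→V_1: (4)(3) − (0)(7) = 12
Σ = 25
Area = |Σ|/2 = 12.5.
Net area = 293.5 − 12.5 = 281.

281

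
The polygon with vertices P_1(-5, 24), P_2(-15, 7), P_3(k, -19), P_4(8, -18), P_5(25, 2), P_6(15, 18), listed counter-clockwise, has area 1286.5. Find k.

-19

The doubled signed area Σ (x_i y_{i+1} − x_{i+1} y_i) is linear in k.
With k=0 it equals 2098; the coefficient of k is -25 (from the two edges through P_3).
So -25·k + 2098 = 2·1286.5 = 2573 ⇒ k = -19.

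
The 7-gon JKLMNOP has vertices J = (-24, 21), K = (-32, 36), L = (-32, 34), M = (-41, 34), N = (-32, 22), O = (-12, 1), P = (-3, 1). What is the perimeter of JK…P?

110

|JK| = √((-8)² + (15)²) = √289 = 17
|KL| = √((0)² + (-2)²) = √4 = 2
|LM| = √((-9)² + (0)²) = √81 = 9
|MN| = √((9)² + (-12)²) = √225 = 15
|NO| = √((20)² + (-21)²) = √841 = 29
|OP| = √((9)² + (0)²) = √81 = 9
|PJ| = √((-21)² + (20)²) = √841 = 29
Perimeter = 17 + 2 + 9 + 15 + 29 + 9 + 29 = 110.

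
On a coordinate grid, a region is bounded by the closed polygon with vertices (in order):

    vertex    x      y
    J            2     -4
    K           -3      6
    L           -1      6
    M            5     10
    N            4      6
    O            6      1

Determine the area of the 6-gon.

60

Apply the surveyor's formula: 2A = Σ (x_i·y_{i+1} − x_{i+1}·y_i), indices taken mod 6.
Σ = (0) + (-12) + (-40) + (-10) + (-32) + (-26) = -120
Area = |Σ|/2 = 60.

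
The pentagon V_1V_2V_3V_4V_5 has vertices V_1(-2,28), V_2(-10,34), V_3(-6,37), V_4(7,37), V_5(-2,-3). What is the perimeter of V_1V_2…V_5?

100

|V_1V_2| = √((-8)² + (6)²) = √100 = 10
|V_2V_3| = √((4)² + (3)²) = √25 = 5
|V_3V_4| = √((13)² + (0)²) = √169 = 13
|V_4V_5| = √((-9)² + (-40)²) = √1681 = 41
|V_5V_1| = √((0)² + (31)²) = √961 = 31
Perimeter = 10 + 5 + 13 + 41 + 31 = 100.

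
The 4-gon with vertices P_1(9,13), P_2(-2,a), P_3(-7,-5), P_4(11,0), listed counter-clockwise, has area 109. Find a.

-1

Write out the shoelace sum; only the two edges meeting at P_2 involve a:
2·Area = [(9·a − (-2)·13) + ((-2)·(-5) − (-7)·a)] + 198
       = 16·a + 234 = 218
⇒ a = -1.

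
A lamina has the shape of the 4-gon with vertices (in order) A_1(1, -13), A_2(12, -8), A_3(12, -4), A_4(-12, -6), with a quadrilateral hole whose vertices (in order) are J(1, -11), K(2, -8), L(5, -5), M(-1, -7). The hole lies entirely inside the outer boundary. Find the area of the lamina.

Outer boundary:
Apply the shoelace formula: 2A = Σ (x_i·y_{i+1} − x_{i+1}·y_i), indices taken mod 4.
Cross-terms: 148, 48, -120, 162  ⇒  Σ = 238
Area = |Σ|/2 = 119.
Hole:
Σ = (14) + (30) + (-40) + (18) = 22
Area = |Σ|/2 = 11.
Net area = 119 − 11 = 108.

108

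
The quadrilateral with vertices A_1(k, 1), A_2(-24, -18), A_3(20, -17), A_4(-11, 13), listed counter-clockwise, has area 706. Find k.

-18

Write out the shoelace sum; only the two edges meeting at A_1 involve k:
2·Area = [((-11)·1 − k·13) + (k·(-18) − (-24)·1)] + 841
       = -31·k + 854 = 1412
⇒ k = -18.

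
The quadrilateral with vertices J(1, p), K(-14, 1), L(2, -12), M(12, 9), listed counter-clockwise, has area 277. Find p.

9

Write out the shoelace sum; only the two edges meeting at J involve p:
2·Area = [(12·p − 1·9) + (1·1 − (-14)·p)] + 328
       = 26·p + 320 = 554
⇒ p = 9.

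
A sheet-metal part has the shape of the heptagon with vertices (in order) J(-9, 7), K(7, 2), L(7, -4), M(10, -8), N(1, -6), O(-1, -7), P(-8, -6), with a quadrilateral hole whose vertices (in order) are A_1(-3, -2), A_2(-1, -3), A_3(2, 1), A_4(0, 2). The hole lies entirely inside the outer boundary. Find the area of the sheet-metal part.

164

Outer boundary:
Apply Gauss's area formula: 2A = Σ (x_i·y_{i+1} − x_{i+1}·y_i), indices taken mod 7.
J→K: (-9)(2) − (7)(7) = -67
K→L: (7)(-4) − (7)(2) = -42
L→M: (7)(-8) − (10)(-4) = -16
M→N: (10)(-6) − (1)(-8) = -52
N→O: (1)(-7) − (-1)(-6) = -13
O→P: (-1)(-6) − (-8)(-7) = -50
P→J: (-8)(7) − (-9)(-6) = -110
Σ = -350
Area = |Σ|/2 = 175.
Hole:
Σ = (7) + (5) + (4) + (6) = 22
Area = |Σ|/2 = 11.
Net area = 175 − 11 = 164.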